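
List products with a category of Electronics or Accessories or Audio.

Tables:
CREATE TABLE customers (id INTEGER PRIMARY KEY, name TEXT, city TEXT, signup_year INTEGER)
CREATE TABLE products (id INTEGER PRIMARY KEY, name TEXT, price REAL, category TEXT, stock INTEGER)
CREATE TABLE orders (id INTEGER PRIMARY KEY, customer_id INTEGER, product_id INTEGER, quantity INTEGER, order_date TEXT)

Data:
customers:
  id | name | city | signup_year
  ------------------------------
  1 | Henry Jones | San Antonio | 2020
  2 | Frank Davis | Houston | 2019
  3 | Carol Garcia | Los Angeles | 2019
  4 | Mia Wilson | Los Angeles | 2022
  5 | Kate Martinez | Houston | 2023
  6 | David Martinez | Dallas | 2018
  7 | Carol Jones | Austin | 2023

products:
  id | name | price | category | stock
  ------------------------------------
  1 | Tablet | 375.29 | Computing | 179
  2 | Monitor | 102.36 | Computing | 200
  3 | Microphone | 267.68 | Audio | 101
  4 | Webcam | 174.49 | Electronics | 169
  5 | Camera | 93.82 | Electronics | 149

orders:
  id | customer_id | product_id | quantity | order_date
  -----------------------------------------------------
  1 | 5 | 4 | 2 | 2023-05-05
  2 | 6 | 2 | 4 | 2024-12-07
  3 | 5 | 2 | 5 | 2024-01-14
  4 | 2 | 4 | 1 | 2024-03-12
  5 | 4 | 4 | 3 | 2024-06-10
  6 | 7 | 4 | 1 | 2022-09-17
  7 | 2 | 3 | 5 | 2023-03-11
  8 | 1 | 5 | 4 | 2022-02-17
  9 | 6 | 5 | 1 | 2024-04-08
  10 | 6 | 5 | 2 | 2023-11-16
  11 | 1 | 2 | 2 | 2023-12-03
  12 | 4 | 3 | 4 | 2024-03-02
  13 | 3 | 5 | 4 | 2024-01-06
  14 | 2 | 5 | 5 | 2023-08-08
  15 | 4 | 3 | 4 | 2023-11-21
SELECT name, category FROM products WHERE category IN ('Electronics', 'Accessories', 'Audio')

Execution result:
name | category
Microphone | Audio
Webcam | Electronics
Camera | Electronics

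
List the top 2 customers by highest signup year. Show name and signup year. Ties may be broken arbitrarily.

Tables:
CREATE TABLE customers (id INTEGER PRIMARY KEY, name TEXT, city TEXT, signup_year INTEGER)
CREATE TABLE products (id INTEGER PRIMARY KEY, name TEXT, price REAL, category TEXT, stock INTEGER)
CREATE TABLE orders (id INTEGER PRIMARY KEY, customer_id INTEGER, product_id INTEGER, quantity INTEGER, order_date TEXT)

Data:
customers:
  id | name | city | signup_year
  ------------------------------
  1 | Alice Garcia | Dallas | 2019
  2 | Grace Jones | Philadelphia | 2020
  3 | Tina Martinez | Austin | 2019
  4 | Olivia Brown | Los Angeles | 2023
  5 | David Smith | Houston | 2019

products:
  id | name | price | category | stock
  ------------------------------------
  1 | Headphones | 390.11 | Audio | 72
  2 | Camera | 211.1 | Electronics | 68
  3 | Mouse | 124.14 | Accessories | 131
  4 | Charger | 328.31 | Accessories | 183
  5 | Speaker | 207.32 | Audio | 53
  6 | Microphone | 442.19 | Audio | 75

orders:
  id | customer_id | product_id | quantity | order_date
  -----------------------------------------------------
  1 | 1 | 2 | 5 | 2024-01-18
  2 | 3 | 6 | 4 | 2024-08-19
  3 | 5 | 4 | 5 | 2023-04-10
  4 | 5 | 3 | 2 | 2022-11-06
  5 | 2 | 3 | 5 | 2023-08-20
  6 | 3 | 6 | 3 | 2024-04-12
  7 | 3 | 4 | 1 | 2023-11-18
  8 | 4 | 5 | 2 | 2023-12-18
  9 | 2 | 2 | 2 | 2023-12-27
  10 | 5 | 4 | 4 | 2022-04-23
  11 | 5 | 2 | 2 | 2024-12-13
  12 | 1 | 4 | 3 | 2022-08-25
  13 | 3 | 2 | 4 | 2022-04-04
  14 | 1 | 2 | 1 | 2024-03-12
SELECT name, signup_year FROM customers ORDER BY signup_year DESC LIMIT 2

Execution result:
name | signup_year
Olivia Brown | 2023
Grace Jones | 2020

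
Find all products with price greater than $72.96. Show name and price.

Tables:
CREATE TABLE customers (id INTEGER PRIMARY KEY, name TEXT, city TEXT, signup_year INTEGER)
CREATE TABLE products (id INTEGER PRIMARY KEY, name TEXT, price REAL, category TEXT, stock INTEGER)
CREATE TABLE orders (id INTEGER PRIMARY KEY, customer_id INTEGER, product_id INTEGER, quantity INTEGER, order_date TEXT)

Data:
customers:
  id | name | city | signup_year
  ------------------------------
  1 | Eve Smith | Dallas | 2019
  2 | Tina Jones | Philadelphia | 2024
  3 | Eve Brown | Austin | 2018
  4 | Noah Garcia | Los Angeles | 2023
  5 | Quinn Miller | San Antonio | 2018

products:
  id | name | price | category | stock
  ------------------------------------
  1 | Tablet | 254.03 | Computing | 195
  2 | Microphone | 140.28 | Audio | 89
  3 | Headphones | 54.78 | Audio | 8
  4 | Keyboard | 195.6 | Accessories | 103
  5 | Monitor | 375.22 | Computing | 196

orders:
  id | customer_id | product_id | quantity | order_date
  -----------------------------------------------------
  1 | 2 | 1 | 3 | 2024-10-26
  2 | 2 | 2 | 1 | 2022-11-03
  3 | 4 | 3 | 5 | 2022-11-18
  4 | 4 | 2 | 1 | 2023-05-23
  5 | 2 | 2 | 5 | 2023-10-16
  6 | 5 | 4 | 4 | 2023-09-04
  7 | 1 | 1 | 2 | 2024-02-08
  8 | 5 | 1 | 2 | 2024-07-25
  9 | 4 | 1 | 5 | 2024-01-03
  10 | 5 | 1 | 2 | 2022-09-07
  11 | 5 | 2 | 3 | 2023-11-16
SELECT name, price FROM products WHERE price > 72.96

Execution result:
name | price
Tablet | 254.03
Microphone | 140.28
Keyboard | 195.60
Monitor | 375.22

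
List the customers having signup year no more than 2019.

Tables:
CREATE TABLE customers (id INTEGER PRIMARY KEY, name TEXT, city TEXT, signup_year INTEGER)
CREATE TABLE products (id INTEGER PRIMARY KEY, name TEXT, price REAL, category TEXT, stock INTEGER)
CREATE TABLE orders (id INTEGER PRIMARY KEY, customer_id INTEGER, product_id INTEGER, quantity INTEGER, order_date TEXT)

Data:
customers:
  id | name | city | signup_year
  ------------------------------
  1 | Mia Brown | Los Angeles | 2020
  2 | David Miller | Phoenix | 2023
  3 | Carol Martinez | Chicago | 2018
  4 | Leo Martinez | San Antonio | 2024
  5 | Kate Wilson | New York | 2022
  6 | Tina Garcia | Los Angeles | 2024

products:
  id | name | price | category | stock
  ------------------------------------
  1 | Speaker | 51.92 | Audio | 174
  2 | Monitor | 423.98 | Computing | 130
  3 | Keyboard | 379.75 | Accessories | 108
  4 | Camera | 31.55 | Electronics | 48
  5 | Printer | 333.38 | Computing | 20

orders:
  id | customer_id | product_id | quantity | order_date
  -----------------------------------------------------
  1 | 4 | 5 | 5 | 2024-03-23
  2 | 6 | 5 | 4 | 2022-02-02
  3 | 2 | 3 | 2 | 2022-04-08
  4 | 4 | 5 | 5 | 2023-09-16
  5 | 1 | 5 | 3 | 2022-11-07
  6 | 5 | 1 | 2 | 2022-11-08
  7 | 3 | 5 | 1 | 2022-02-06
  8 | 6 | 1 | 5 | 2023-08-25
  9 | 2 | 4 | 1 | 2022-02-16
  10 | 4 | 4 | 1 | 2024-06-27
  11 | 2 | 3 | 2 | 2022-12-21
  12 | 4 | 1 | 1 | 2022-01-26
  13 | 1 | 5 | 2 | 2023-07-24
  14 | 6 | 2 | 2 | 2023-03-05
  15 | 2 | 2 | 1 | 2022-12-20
SELECT name, signup_year FROM customers WHERE signup_year <= 2019

Execution result:
name | signup_year
Carol Martinez | 2018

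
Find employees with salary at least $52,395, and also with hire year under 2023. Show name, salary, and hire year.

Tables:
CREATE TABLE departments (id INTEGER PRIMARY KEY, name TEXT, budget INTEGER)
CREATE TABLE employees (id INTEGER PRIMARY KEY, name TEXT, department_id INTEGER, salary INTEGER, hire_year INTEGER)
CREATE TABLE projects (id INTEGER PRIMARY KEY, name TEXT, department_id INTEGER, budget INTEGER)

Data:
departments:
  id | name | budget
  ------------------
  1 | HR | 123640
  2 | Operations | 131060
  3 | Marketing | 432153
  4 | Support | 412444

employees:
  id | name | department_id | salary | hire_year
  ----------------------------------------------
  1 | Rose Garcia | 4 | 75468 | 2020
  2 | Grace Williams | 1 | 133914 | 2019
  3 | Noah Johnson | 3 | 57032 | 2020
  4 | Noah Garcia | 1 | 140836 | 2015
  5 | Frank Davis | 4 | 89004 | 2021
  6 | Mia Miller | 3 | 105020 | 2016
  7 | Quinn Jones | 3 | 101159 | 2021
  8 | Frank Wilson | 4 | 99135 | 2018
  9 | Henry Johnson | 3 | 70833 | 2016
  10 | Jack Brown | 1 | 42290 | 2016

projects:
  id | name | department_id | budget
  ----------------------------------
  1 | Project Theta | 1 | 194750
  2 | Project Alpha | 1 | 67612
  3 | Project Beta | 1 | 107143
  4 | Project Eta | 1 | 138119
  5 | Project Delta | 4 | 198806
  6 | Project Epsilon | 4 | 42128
SELECT name, salary, hire_year FROM employees WHERE salary >= 52395 AND hire_year < 2023

Execution result:
name | salary | hire_year
Rose Garcia | 75468 | 2020
Grace Williams | 133914 | 2019
Noah Johnson | 57032 | 2020
Noah Garcia | 140836 | 2015
Frank Davis | 89004 | 2021
Mia Miller | 105020 | 2016
Quinn Jones | 101159 | 2021
Frank Wilson | 99135 | 2018
Henry Johnson | 70833 | 2016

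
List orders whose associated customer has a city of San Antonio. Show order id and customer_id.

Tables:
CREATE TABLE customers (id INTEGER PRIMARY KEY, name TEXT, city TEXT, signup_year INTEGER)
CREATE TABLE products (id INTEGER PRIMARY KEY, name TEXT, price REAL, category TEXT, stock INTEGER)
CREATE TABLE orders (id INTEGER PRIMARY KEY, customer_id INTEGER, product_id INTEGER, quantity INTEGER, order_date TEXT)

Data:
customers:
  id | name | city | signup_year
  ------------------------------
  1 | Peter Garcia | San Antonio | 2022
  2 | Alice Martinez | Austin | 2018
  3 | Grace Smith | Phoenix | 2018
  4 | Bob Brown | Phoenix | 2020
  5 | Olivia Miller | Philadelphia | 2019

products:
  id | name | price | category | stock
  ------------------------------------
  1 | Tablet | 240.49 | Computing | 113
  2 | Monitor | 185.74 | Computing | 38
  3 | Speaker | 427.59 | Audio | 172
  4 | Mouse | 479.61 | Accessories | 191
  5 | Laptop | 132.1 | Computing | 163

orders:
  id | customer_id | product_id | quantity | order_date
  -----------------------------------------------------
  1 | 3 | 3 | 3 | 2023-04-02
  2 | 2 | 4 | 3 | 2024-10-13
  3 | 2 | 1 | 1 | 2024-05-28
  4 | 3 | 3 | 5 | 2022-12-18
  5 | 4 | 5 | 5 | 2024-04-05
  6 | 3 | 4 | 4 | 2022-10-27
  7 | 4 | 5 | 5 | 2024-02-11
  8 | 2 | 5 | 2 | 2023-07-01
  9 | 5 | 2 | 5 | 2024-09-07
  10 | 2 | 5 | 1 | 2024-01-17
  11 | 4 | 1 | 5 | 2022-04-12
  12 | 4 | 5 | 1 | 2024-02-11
SELECT id, customer_id FROM orders WHERE customer_id IN (SELECT id FROM customers WHERE city = 'San Antonio')

Execution result:
(no rows)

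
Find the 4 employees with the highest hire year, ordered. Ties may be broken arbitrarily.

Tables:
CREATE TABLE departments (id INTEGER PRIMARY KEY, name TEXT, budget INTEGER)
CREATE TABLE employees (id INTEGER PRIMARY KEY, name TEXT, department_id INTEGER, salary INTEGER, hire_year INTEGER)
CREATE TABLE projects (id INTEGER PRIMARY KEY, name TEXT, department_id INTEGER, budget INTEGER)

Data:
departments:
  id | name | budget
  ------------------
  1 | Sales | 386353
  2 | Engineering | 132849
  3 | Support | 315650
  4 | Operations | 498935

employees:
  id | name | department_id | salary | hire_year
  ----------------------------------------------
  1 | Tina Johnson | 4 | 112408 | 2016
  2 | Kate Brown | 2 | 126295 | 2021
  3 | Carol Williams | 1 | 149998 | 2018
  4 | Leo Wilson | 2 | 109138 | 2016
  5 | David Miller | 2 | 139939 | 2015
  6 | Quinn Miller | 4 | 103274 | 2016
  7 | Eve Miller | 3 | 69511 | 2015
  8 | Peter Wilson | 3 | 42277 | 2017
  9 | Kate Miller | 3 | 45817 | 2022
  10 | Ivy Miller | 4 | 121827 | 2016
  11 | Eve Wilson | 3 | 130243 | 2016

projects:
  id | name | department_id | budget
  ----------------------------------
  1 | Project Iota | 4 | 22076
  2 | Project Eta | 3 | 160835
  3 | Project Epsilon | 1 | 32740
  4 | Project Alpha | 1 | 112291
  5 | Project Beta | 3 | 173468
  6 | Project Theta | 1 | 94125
SELECT name, hire_year FROM employees ORDER BY hire_year DESC LIMIT 4

Execution result:
name | hire_year
Kate Miller | 2022
Kate Brown | 2021
Carol Williams | 2018
Peter Wilson | 2017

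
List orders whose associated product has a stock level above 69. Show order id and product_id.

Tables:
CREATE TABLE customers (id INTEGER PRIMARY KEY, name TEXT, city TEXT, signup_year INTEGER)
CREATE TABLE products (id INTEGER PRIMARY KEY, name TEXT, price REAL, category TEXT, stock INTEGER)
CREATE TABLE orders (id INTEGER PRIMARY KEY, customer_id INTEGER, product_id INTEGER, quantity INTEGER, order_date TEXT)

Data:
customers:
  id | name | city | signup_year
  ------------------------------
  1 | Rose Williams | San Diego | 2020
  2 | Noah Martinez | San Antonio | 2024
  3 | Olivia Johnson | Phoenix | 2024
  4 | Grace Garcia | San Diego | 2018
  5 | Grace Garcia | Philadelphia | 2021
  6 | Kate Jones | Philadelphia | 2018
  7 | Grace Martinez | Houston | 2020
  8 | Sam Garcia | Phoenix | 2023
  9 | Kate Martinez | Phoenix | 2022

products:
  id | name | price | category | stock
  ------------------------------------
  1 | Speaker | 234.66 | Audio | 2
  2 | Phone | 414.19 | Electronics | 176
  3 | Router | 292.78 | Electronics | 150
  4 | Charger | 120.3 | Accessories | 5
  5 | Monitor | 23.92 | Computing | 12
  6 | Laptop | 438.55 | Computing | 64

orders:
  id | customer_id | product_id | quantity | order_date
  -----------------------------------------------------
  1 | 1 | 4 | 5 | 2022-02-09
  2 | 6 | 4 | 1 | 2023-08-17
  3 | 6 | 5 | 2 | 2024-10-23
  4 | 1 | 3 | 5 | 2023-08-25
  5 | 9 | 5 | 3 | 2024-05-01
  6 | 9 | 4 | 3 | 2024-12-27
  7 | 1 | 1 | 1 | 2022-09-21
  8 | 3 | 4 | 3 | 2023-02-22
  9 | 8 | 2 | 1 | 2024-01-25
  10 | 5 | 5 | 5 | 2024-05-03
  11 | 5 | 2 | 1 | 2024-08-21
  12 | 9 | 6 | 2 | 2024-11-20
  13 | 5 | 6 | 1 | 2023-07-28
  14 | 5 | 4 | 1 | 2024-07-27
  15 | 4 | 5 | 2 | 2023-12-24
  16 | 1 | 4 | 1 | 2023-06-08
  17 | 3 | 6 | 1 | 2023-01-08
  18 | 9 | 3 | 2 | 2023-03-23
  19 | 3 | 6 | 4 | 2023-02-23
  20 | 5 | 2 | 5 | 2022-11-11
SELECT id, product_id FROM orders WHERE product_id IN (SELECT id FROM products WHERE stock > 69)

Execution result:
id | product_id
4 | 3
9 | 2
11 | 2
18 | 3
20 | 2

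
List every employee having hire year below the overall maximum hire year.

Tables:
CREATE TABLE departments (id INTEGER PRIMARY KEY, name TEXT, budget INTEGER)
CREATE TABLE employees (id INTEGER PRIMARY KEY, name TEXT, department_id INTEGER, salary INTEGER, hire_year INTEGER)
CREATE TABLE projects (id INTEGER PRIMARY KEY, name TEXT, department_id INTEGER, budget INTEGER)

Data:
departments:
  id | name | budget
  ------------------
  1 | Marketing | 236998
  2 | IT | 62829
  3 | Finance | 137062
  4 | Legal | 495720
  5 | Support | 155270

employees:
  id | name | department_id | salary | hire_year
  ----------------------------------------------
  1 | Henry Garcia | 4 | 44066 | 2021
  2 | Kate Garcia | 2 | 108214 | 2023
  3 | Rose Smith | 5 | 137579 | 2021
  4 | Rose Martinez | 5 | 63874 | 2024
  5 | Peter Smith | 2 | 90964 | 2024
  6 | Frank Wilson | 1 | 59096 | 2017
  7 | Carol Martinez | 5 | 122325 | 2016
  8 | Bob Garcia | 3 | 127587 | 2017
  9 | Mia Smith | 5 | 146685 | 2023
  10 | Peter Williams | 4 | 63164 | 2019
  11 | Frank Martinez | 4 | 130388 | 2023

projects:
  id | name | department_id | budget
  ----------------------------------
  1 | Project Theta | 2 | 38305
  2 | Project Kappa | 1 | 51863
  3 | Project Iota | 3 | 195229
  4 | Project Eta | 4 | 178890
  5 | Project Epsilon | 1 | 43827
SELECT name, hire_year FROM employees WHERE hire_year < (SELECT MAX(hire_year) FROM employees)

Execution result:
name | hire_year
Henry Garcia | 2021
Kate Garcia | 2023
Rose Smith | 2021
Frank Wilson | 2017
Carol Martinez | 2016
Bob Garcia | 2017
Mia Smith | 2023
Peter Williams | 2019
Frank Martinez | 2023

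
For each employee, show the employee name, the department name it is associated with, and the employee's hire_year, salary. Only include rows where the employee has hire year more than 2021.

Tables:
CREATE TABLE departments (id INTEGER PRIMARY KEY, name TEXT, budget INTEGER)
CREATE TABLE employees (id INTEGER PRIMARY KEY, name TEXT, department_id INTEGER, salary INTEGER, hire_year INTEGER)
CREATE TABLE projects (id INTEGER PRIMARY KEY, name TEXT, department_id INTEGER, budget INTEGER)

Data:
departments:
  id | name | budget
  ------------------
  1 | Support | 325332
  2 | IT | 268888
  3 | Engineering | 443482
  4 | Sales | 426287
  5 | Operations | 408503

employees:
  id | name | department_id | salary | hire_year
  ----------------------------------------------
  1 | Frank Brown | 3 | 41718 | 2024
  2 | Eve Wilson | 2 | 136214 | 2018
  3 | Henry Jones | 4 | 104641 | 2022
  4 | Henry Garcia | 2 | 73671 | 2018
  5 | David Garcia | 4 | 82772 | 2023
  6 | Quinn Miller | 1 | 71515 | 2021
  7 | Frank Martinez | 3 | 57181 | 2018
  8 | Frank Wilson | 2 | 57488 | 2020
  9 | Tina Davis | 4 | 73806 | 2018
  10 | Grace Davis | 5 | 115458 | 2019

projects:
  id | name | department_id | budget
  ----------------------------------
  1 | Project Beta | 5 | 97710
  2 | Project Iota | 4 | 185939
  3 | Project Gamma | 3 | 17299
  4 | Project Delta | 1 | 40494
SELECT c.name, p.name AS department, c.hire_year, c.salary FROM employees c JOIN departments p ON c.department_id = p.id WHERE c.hire_year > 2021

Execution result:
name | department | hire_year | salary
Frank Brown | Engineering | 2024 | 41718
Henry Jones | Sales | 2022 | 104641
David Garcia | Sales | 2023 | 82772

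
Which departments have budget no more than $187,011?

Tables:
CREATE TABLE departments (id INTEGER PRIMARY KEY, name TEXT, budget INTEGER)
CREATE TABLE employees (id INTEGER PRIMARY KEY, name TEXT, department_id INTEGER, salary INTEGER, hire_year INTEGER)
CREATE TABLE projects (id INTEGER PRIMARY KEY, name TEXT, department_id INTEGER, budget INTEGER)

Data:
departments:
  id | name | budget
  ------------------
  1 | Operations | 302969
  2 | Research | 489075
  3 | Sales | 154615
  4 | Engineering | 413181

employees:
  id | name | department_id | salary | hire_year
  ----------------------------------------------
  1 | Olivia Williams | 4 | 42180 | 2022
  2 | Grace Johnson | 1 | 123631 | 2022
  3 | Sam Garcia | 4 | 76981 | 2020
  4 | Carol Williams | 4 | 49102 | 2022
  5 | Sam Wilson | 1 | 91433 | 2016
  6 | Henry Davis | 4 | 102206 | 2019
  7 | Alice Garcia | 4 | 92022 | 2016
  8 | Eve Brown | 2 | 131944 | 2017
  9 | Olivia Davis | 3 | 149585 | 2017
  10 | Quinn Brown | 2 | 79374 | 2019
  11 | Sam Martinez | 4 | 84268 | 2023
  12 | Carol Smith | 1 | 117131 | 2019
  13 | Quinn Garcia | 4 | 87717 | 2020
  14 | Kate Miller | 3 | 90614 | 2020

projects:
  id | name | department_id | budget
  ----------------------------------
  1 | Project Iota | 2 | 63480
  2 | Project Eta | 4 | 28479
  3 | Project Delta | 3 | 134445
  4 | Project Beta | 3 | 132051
SELECT name, budget FROM departments WHERE budget <= 187011

Execution result:
name | budget
Sales | 154615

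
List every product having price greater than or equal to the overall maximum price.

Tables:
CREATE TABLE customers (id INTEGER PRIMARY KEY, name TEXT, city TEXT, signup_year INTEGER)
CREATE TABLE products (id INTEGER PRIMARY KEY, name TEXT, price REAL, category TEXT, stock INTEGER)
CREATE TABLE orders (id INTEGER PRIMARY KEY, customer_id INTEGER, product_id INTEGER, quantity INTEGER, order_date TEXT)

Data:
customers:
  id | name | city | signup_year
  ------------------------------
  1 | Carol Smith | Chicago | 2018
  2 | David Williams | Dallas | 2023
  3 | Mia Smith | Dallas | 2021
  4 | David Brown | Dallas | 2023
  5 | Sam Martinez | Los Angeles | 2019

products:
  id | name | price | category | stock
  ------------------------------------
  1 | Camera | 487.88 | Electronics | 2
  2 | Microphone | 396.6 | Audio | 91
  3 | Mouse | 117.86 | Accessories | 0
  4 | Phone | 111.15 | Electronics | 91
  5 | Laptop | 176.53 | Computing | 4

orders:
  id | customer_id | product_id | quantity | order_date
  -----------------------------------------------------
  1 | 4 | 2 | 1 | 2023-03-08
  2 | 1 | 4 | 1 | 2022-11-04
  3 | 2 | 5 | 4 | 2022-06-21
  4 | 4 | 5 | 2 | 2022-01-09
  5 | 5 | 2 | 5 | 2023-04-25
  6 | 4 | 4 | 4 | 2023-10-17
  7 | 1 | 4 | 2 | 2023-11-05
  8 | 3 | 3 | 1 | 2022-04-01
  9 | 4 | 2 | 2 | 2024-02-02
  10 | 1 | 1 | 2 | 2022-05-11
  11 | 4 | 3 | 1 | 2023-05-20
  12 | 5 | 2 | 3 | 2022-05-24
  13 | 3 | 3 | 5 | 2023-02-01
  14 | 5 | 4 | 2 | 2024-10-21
SELECT name, price FROM products WHERE price >= (SELECT MAX(price) FROM products)

Execution result:
name | price
Camera | 487.88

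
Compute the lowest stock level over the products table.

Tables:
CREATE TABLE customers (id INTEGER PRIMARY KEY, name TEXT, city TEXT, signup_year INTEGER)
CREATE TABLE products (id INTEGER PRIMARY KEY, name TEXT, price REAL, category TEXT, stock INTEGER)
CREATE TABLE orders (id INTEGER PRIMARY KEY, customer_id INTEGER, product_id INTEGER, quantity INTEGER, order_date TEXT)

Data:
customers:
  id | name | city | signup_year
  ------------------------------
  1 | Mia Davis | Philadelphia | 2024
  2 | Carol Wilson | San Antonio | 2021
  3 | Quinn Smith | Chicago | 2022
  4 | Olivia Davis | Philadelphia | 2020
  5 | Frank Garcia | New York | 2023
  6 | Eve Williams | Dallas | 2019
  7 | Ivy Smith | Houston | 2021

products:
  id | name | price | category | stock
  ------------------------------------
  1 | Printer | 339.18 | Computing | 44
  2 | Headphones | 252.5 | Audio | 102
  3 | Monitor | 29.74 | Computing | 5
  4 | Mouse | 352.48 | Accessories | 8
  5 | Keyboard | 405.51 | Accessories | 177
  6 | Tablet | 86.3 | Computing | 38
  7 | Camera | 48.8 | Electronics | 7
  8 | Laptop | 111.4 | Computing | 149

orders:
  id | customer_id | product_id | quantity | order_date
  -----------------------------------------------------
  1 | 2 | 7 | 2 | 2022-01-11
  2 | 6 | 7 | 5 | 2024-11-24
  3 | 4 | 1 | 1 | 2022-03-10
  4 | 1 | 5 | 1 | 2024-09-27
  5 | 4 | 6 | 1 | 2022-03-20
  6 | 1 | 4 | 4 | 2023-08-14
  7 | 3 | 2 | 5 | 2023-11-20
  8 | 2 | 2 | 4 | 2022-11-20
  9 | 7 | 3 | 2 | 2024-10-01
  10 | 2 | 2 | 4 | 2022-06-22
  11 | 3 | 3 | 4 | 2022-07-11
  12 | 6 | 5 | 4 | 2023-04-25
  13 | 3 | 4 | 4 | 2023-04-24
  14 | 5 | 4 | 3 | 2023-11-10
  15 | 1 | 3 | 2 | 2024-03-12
SELECT MIN(stock) FROM products

Execution result:
5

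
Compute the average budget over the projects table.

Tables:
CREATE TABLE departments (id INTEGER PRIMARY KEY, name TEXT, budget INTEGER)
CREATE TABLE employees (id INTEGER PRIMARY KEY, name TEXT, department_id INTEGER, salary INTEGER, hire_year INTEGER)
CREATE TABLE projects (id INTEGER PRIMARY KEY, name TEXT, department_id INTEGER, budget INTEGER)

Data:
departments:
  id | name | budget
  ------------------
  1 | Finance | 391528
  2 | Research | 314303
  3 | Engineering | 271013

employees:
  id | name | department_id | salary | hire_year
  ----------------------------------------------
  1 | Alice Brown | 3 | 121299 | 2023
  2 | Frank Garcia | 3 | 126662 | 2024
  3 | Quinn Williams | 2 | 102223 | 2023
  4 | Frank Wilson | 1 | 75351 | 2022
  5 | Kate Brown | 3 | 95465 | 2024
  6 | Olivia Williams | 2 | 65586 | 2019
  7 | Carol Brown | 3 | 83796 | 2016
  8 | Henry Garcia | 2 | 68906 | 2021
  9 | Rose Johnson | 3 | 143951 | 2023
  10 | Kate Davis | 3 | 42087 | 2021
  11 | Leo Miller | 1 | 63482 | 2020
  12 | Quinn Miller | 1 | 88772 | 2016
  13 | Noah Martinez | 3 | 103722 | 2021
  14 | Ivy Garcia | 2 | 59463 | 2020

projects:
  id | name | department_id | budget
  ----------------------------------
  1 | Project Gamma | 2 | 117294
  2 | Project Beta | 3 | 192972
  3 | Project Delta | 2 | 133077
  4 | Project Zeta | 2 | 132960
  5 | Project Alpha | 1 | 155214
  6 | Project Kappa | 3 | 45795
SELECT AVG(budget) FROM projects

Execution result:
129552.00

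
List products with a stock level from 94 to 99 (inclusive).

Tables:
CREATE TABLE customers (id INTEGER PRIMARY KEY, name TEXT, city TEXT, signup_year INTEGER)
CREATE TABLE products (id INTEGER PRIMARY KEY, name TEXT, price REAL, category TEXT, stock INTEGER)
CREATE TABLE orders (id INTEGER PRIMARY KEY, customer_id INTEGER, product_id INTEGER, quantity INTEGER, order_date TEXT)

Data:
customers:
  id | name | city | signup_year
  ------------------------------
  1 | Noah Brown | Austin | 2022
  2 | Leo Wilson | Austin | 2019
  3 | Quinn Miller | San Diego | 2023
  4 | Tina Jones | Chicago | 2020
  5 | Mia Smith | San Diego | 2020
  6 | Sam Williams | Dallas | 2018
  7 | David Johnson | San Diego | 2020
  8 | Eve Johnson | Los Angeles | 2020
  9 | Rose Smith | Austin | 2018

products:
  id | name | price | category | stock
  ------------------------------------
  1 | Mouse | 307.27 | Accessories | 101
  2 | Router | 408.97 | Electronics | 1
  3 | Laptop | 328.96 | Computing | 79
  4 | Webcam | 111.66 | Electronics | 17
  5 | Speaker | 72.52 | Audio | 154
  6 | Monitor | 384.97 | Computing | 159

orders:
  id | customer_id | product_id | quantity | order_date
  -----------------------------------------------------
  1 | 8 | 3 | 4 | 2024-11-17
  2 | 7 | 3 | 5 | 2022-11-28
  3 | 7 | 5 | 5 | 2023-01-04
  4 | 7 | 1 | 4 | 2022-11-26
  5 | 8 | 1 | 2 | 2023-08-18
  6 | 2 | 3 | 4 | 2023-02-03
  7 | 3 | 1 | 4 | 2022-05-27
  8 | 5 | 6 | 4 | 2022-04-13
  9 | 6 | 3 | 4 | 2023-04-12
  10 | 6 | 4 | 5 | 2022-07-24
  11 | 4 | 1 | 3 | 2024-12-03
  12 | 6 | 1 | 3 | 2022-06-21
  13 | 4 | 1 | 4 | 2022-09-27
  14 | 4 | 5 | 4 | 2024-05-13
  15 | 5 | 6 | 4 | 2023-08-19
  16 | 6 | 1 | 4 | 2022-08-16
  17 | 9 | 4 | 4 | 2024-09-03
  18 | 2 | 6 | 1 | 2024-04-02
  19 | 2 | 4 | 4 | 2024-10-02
SELECT name, stock FROM products WHERE stock BETWEEN 94 AND 99

Execution result:
(no rows)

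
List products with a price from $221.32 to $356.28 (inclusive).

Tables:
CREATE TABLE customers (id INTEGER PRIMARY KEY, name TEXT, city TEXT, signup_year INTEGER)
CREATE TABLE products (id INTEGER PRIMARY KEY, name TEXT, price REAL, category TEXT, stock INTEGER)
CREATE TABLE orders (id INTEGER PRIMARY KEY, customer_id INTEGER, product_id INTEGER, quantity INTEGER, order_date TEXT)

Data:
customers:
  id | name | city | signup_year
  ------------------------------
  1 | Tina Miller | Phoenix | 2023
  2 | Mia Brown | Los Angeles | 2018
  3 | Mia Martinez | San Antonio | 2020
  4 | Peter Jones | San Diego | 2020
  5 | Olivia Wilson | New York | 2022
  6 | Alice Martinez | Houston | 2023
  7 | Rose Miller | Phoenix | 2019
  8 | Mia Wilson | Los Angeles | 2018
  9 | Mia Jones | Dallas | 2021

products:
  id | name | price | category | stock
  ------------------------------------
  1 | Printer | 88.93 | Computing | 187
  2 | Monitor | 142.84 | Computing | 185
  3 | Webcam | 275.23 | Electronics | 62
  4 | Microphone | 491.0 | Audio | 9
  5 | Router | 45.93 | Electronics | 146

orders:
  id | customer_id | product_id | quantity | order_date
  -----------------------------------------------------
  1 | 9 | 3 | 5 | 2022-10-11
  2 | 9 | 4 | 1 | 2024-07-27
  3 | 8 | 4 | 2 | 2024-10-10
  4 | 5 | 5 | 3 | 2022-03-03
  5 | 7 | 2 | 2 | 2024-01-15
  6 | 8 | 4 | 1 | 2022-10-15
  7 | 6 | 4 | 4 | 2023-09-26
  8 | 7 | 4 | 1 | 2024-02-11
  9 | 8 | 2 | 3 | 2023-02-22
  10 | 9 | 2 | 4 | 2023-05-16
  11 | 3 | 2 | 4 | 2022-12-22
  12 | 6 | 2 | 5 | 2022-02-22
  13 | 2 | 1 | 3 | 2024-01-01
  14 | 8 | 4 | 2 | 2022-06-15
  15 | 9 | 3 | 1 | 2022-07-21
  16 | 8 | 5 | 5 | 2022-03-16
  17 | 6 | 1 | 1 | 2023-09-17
SELECT name, price FROM products WHERE price BETWEEN 221.32 AND 356.28

Execution result:
name | price
Webcam | 275.23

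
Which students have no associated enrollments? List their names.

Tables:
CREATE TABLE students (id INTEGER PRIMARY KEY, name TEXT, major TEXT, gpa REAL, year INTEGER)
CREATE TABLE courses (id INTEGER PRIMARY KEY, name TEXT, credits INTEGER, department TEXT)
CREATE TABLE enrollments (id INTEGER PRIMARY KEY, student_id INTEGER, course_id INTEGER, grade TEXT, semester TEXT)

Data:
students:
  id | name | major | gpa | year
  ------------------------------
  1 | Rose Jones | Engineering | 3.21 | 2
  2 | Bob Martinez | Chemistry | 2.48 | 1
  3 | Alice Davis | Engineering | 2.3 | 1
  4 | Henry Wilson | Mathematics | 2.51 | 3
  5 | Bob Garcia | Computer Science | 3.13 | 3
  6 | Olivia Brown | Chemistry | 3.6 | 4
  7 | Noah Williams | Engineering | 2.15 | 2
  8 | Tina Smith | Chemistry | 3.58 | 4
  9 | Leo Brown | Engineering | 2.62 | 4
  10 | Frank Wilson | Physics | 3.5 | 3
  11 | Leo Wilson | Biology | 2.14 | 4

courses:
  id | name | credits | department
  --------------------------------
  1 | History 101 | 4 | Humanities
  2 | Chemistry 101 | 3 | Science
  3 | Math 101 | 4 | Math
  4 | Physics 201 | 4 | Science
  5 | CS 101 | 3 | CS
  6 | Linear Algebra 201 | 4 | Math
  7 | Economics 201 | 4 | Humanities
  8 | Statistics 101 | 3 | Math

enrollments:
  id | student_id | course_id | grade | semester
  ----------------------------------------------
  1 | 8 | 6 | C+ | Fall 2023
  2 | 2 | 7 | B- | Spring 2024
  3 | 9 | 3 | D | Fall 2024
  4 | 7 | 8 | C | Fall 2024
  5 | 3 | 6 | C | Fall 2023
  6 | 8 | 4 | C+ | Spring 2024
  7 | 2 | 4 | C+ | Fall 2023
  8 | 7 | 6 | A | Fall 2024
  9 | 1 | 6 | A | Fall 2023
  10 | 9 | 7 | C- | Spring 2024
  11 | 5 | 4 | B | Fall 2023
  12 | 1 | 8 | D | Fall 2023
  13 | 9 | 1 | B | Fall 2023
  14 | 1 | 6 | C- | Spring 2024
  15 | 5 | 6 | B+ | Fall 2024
SELECT p.name FROM students p LEFT JOIN enrollments c ON c.student_id = p.id WHERE c.id IS NULL

Execution result:
name
Henry Wilson
Olivia Brown
Frank Wilson
Leo Wilson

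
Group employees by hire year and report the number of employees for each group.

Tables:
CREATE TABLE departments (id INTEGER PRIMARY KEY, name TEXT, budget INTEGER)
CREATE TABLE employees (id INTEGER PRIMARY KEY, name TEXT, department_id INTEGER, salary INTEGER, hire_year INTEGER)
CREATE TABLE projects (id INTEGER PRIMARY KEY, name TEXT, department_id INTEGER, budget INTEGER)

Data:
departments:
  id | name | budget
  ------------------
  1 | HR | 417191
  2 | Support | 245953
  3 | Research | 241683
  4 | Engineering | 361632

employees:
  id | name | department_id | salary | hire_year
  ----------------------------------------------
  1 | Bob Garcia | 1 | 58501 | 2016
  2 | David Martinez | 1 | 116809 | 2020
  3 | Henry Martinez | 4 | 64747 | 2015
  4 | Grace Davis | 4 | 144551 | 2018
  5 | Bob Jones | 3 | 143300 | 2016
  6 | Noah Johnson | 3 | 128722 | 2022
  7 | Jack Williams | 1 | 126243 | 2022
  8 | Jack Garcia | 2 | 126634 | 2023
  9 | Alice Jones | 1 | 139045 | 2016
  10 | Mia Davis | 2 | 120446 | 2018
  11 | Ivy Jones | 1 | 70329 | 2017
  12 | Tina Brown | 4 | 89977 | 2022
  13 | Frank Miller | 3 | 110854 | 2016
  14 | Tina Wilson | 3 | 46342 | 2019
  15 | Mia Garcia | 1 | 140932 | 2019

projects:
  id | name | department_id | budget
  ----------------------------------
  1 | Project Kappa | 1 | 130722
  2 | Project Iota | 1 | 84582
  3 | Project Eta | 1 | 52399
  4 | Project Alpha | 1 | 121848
SELECT hire_year, COUNT(*) AS n FROM employees GROUP BY hire_year

Execution result:
hire_year | n
2015 | 1
2016 | 4
2017 | 1
2018 | 2
2019 | 2
2020 | 1
2022 | 3
2023 | 1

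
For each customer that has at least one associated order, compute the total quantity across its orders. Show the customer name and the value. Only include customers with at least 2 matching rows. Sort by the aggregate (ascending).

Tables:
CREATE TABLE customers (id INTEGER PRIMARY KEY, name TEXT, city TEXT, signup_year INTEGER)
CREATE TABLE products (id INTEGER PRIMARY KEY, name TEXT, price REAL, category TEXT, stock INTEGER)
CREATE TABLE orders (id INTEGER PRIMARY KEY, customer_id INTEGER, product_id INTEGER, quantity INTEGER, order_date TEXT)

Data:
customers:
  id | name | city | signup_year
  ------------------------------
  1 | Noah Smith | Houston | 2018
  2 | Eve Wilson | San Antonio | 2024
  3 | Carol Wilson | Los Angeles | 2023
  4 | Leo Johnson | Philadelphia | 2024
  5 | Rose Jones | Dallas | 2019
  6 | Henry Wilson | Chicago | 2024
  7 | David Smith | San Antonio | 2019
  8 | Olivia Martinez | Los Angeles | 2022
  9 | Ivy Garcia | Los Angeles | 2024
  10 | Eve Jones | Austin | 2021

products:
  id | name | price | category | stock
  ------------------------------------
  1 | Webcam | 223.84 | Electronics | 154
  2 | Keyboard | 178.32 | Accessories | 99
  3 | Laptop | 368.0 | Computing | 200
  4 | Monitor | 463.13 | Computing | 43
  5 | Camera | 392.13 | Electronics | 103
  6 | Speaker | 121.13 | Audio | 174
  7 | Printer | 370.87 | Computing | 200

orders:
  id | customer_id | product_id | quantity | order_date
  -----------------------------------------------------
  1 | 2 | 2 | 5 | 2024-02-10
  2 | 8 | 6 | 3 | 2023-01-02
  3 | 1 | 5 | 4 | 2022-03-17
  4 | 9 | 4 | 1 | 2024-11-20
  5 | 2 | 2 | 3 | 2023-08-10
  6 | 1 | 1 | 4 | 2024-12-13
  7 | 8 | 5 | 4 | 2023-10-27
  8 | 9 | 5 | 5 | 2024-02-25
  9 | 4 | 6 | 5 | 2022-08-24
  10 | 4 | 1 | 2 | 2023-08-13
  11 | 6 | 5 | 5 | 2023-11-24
SELECT p.name, SUM(c.quantity) AS sum_quantity FROM orders c JOIN customers p ON c.customer_id = p.id GROUP BY p.id, p.name HAVING COUNT(*) >= 2 ORDER BY sum_quantity ASC

Execution result:
name | sum_quantity
Ivy Garcia | 6
Leo Johnson | 7
Olivia Martinez | 7
Noah Smith | 8
Eve Wilson | 8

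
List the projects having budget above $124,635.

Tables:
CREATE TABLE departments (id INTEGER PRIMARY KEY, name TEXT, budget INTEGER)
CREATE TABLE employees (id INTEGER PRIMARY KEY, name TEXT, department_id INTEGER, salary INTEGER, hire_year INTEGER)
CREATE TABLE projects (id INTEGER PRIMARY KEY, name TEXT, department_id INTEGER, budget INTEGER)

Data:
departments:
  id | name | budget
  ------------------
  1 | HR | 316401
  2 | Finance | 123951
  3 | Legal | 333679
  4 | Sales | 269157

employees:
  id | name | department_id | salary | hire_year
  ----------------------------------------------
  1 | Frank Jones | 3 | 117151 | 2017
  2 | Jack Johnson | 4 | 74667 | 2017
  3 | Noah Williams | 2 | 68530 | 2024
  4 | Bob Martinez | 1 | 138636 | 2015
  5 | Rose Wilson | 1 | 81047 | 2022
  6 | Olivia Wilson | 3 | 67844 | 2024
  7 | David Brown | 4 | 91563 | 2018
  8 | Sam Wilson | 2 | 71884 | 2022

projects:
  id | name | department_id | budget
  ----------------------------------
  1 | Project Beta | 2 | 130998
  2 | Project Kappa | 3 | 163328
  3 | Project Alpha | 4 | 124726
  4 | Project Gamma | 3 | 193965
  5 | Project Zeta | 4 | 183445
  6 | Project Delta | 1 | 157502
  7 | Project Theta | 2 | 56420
SELECT name, budget FROM projects WHERE budget > 124635

Execution result:
name | budget
Project Beta | 130998
Project Kappa | 163328
Project Alpha | 124726
Project Gamma | 193965
Project Zeta | 183445
Project Delta | 157502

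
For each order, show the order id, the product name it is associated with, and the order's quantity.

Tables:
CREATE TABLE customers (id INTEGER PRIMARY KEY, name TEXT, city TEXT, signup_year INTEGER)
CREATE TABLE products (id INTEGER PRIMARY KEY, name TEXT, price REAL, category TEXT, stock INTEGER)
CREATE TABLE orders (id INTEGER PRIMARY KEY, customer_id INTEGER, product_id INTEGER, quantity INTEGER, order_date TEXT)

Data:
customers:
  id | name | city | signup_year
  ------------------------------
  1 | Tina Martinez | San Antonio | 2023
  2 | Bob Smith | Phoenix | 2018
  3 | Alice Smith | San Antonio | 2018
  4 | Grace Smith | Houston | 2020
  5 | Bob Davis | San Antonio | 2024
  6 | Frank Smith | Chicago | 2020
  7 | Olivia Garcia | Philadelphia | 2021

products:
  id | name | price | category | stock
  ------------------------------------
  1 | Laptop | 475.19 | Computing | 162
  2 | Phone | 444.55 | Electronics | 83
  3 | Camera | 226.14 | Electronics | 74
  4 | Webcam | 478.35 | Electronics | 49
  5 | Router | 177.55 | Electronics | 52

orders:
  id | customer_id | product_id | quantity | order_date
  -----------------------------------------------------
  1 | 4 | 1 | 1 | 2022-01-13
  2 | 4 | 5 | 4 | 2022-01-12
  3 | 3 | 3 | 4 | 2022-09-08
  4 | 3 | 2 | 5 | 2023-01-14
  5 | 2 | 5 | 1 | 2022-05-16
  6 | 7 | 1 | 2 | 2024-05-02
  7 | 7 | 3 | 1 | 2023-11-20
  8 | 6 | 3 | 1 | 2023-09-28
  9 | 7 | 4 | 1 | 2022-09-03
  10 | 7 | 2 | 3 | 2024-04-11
SELECT c.id, p.name AS product, c.quantity FROM orders c JOIN products p ON c.product_id = p.id

Execution result:
id | product | quantity
1 | Laptop | 1
2 | Router | 4
3 | Camera | 4
4 | Phone | 5
5 | Router | 1
6 | Laptop | 2
7 | Camera | 1
8 | Camera | 1
9 | Webcam | 1
10 | Phone | 3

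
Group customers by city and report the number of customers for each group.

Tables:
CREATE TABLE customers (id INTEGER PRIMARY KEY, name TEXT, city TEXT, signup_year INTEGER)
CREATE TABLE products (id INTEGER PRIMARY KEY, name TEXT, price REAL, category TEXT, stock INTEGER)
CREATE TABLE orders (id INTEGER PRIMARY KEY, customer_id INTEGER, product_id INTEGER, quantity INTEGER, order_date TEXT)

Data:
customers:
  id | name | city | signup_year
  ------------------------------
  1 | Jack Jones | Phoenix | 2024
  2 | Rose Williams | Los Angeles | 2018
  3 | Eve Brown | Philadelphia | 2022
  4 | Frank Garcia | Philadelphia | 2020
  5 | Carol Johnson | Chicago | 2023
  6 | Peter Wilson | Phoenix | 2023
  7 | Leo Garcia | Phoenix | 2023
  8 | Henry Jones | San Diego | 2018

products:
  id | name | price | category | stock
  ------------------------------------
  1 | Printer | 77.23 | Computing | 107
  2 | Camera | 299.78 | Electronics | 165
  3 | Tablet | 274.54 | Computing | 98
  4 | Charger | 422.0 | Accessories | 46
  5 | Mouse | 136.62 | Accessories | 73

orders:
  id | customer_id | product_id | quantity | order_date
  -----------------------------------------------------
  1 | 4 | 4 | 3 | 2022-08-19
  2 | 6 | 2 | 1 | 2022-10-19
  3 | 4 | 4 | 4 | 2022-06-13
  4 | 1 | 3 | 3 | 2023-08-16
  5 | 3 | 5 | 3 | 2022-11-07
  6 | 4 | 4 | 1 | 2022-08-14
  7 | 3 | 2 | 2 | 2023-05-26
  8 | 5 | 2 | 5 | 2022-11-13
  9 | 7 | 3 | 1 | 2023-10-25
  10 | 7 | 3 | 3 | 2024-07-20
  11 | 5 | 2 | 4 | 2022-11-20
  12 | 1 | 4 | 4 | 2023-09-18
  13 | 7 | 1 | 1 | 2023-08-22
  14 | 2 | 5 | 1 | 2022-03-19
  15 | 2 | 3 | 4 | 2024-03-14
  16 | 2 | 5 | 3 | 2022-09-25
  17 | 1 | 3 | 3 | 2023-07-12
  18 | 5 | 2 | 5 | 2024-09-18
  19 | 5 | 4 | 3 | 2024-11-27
SELECT city, COUNT(*) AS n FROM customers GROUP BY city

Execution result:
city | n
Chicago | 1
Los Angeles | 1
Philadelphia | 2
Phoenix | 3
San Diego | 1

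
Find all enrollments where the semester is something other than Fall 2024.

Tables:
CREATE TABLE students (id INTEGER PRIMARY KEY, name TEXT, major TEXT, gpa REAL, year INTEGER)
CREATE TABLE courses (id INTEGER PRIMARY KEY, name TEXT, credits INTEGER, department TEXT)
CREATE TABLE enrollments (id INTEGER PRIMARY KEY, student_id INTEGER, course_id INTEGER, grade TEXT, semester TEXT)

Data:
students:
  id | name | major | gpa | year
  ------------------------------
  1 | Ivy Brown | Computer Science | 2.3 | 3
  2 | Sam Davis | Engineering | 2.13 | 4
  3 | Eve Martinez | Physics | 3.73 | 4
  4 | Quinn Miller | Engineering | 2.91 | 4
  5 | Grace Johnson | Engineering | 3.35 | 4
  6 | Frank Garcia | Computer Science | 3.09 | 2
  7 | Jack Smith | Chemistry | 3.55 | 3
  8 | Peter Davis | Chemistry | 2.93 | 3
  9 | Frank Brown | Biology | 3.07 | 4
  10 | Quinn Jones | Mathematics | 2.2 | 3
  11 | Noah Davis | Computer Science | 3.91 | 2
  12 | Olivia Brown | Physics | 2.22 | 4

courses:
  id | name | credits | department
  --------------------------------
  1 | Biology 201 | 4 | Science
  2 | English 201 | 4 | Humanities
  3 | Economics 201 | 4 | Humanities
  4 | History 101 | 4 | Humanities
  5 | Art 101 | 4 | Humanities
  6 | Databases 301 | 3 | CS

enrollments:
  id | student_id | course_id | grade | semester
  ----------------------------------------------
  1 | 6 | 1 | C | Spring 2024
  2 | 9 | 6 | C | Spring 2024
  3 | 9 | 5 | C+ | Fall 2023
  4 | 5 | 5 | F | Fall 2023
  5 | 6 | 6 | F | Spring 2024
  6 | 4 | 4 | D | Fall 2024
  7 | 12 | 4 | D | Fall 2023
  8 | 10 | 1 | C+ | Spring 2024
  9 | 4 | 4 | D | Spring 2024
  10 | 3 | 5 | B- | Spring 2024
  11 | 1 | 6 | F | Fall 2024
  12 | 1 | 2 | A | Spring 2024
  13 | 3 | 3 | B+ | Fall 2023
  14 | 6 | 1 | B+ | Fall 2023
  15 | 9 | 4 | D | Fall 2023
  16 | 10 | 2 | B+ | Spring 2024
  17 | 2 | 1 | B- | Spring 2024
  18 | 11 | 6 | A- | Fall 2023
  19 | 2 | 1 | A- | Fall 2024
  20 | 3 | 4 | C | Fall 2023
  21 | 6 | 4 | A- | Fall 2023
SELECT id, semester FROM enrollments WHERE semester <> 'Fall 2024'

Execution result:
id | semester
1 | Spring 2024
2 | Spring 2024
3 | Fall 2023
4 | Fall 2023
5 | Spring 2024
7 | Fall 2023
8 | Spring 2024
9 | Spring 2024
10 | Spring 2024
12 | Spring 2024
13 | Fall 2023
14 | Fall 2023
15 | Fall 2023
16 | Spring 2024
17 | Spring 2024
18 | Fall 2023
20 | Fall 2023
21 | Fall 2023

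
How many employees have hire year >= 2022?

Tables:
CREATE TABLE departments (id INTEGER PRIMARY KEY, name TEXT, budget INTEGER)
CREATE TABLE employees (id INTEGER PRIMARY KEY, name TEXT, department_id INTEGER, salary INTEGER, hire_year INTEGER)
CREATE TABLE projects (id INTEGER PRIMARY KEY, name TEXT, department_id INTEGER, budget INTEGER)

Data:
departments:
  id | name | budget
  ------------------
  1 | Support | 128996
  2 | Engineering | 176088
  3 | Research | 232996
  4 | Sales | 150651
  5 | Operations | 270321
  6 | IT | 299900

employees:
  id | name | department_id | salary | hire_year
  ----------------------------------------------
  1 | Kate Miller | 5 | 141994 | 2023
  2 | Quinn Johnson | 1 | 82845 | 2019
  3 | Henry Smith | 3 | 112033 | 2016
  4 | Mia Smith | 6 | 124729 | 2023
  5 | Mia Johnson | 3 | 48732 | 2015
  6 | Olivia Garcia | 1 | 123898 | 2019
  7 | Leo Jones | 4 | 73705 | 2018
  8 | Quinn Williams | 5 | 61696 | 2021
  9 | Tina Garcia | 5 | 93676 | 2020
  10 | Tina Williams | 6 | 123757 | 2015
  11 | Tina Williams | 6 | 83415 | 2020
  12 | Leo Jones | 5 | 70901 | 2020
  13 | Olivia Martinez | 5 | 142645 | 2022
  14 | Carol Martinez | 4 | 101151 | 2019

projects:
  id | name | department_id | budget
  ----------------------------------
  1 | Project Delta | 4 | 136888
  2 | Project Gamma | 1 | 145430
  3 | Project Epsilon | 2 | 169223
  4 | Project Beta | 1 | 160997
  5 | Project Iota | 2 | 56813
SELECT COUNT(*) FROM employees WHERE hire_year >= 2022

Execution result:
3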